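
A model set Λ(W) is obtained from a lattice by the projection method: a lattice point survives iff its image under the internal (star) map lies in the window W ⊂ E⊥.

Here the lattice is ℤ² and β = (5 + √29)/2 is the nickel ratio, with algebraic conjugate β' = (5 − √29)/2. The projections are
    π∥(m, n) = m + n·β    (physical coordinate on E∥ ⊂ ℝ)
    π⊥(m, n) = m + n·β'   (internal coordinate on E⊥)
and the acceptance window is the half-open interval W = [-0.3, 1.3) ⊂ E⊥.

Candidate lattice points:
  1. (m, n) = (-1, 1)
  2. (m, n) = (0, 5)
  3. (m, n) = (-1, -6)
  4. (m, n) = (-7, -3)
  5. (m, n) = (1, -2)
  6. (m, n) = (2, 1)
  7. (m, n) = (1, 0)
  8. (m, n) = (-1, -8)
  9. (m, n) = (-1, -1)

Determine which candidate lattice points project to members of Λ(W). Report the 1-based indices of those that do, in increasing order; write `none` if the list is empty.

Compute β' = (5−√29)/2 = -0.192582, so π⊥(m,n) = m -0.192582·n.
#1 (-1,1): internal coord -1 + (1)·β' = -1.192582; -1.192582 ∉ [-0.3, 1.3) → out
#2 (0,5): internal coord 0 + (5)·β' = -0.962912; -0.962912 ∉ [-0.3, 1.3) → out
#3 (-1,-6): internal coord -1 + (-6)·β' = +0.155494; +0.155494 ∈ [-0.3, 1.3) → IN Λ
#4 (-7,-3): internal coord -7 + (-3)·β' = -6.422253; -6.422253 ∉ [-0.3, 1.3) → out
#5 (1,-2): internal coord 1 + (-2)·β' = +1.385165; +1.385165 ∉ [-0.3, 1.3) → out
#6 (2,1): internal coord 2 + (1)·β' = +1.807418; +1.807418 ∉ [-0.3, 1.3) → out
#7 (1,0): internal coord 1 + (0)·β' = +1.000000; +1.000000 ∈ [-0.3, 1.3) → IN Λ
#8 (-1,-8): internal coord -1 + (-8)·β' = +0.540659; +0.540659 ∈ [-0.3, 1.3) → IN Λ
#9 (-1,-1): internal coord -1 + (-1)·β' = -0.807418; -0.807418 ∉ [-0.3, 1.3) → out

3, 7, 8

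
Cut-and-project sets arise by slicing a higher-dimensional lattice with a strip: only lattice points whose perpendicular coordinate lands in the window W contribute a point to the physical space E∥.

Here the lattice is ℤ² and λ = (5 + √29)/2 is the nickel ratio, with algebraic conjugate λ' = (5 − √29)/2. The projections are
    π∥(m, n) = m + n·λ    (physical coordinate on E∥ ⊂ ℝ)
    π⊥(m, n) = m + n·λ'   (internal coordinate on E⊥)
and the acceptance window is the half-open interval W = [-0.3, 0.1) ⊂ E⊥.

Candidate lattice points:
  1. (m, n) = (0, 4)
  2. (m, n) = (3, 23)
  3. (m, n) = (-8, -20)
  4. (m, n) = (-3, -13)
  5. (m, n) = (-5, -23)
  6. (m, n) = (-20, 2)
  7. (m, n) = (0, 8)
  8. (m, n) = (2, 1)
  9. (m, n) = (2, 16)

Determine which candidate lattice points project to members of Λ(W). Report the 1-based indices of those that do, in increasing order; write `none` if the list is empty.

Compute λ' = (5−√29)/2 = -0.1926, so π⊥(m,n) = m -0.1926·n.
candidate 1: (m,n)=(0,4) → π∥ = 0+4·λ ≈ 20.7703, π⊥ = 0+4·λ' ≈ -0.7703 ∉ [-0.3, 0.1) ⇒ out
candidate 2: (m,n)=(3,23) → π∥ = 3+23·λ ≈ 122.4294, π⊥ = 3+23·λ' ≈ -1.4294 ∉ [-0.3, 0.1) ⇒ out
candidate 3: (m,n)=(-8,-20) → π∥ = -8-20·λ ≈ -111.8516, π⊥ = -8-20·λ' ≈ -4.1484 ∉ [-0.3, 0.1) ⇒ out
candidate 4: (m,n)=(-3,-13) → π∥ = -3-13·λ ≈ -70.5036, π⊥ = -3-13·λ' ≈ -0.4964 ∉ [-0.3, 0.1) ⇒ out
candidate 5: (m,n)=(-5,-23) → π∥ = -5-23·λ ≈ -124.4294, π⊥ = -5-23·λ' ≈ -0.5706 ∉ [-0.3, 0.1) ⇒ out
candidate 6: (m,n)=(-20,2) → π∥ = -20+2·λ ≈ -9.6148, π⊥ = -20+2·λ' ≈ -20.3852 ∉ [-0.3, 0.1) ⇒ out
candidate 7: (m,n)=(0,8) → π∥ = 0+8·λ ≈ 41.5407, π⊥ = 0+8·λ' ≈ -1.5407 ∉ [-0.3, 0.1) ⇒ out
candidate 8: (m,n)=(2,1) → π∥ = 2+1·λ ≈ 7.1926, π⊥ = 2+1·λ' ≈ 1.8074 ∉ [-0.3, 0.1) ⇒ out
candidate 9: (m,n)=(2,16) → π∥ = 2+16·λ ≈ 85.0813, π⊥ = 2+16·λ' ≈ -1.0813 ∉ [-0.3, 0.1) ⇒ out

none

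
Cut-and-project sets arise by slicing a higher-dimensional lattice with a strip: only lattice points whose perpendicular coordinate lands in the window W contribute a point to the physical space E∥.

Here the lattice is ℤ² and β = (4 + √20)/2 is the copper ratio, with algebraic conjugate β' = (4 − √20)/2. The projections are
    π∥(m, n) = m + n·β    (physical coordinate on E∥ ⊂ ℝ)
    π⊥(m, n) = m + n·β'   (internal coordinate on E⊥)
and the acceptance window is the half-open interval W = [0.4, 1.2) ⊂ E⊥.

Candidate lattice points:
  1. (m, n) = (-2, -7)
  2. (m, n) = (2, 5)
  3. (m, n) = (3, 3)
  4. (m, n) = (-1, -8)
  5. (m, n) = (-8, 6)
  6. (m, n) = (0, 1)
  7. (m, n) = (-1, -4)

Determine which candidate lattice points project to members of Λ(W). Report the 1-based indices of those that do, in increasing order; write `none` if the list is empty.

Compute β' = (4−√20)/2 = -0.2361, so π⊥(m,n) = m -0.2361·n.
candidate 1: (m,n)=(-2,-7) → π∥ = -2-7·β ≈ -31.6525, π⊥ = -2-7·β' ≈ -0.3475 ∉ [0.4, 1.2) ⇒ out
candidate 2: (m,n)=(2,5) → π∥ = 2+5·β ≈ 23.1803, π⊥ = 2+5·β' ≈ 0.8197 ∈ [0.4, 1.2) ⇒ IN Λ
candidate 3: (m,n)=(3,3) → π∥ = 3+3·β ≈ 15.7082, π⊥ = 3+3·β' ≈ 2.2918 ∉ [0.4, 1.2) ⇒ out
candidate 4: (m,n)=(-1,-8) → π∥ = -1-8·β ≈ -34.8885, π⊥ = -1-8·β' ≈ 0.8885 ∈ [0.4, 1.2) ⇒ IN Λ
candidate 5: (m,n)=(-8,6) → π∥ = -8+6·β ≈ 17.4164, π⊥ = -8+6·β' ≈ -9.4164 ∉ [0.4, 1.2) ⇒ out
candidate 6: (m,n)=(0,1) → π∥ = 0+1·β ≈ 4.2361, π⊥ = 0+1·β' ≈ -0.2361 ∉ [0.4, 1.2) ⇒ out
candidate 7: (m,n)=(-1,-4) → π∥ = -1-4·β ≈ -17.9443, π⊥ = -1-4·β' ≈ -0.0557 ∉ [0.4, 1.2) ⇒ out

2, 4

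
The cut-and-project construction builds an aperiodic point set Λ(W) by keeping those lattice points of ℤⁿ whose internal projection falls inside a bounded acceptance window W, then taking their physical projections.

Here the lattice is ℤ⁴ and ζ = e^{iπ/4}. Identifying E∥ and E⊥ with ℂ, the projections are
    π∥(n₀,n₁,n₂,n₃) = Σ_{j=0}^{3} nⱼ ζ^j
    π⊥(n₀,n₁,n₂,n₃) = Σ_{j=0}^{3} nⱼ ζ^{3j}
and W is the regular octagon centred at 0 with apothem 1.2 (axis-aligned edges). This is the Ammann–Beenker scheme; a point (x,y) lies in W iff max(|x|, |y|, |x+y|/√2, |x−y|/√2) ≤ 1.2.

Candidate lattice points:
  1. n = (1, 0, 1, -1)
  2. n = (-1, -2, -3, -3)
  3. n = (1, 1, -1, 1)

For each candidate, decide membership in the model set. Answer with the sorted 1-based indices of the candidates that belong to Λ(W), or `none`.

With ζ = e^{iπ/4} the internal vectors are ζ^0,ζ^3,ζ^6,ζ^9.
#1 (1, 0, 1, -1): internal (0.2929, -1.7071); octagon support 1.7071 vs apothem 1.2 → ∉ W
#2 (-1, -2, -3, -3): internal (-1.7071, -0.5355); octagon support 1.7071 vs apothem 1.2 → ∉ W
#3 (1, 1, -1, 1): internal (1.0000, 2.4142); octagon support 2.4142 vs apothem 1.2 → ∉ W

none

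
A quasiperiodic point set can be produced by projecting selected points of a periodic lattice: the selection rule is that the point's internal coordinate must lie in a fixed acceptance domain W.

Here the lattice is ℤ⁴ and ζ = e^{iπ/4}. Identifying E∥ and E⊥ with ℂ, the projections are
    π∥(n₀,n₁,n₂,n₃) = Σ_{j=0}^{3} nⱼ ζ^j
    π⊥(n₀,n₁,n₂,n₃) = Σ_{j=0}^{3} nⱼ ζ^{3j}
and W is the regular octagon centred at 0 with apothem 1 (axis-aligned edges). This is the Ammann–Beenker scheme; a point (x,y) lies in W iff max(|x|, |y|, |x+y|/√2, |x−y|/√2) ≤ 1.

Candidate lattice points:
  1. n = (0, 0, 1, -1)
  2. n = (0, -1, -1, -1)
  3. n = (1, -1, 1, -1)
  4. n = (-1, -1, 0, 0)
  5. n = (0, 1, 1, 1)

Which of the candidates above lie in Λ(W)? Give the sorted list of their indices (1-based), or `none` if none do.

2, 4, 5

π⊥(n) = n₀ + n₁ζ³ + n₂ζ⁶ + n₃ζ⁹ where ζ = e^{iπ/4}.
#1 (0, 0, 1, -1): internal (-0.70711, -1.70711); octagon support 1.70711 vs apothem 1 → ∉ W
#2 (0, -1, -1, -1): internal (0.00000, -0.41421); octagon support 0.41421 vs apothem 1 → ∈ W
#3 (1, -1, 1, -1): internal (1.00000, -2.41421); octagon support 2.41421 vs apothem 1 → ∉ W
#4 (-1, -1, 0, 0): internal (-0.29289, -0.70711); octagon support 0.70711 vs apothem 1 → ∈ W
#5 (0, 1, 1, 1): internal (0.00000, 0.41421); octagon support 0.41421 vs apothem 1 → ∈ W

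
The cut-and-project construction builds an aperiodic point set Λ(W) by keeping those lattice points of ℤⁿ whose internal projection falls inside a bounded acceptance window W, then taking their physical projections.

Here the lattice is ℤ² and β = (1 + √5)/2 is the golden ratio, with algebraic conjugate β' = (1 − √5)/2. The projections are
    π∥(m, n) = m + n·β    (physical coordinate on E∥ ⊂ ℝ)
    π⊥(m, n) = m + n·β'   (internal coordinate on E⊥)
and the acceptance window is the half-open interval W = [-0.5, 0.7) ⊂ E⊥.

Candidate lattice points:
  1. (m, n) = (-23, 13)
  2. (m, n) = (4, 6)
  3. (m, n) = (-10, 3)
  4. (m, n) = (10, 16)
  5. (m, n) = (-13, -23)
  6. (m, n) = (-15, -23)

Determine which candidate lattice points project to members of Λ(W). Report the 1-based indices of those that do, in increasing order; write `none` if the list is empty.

2, 4

Compute β' = (1−√5)/2 = -0.6180, so π⊥(m,n) = m -0.6180·n.
[1] lift (-23,13): star map gives -31.0344; window check -0.5 ≤ -31.0344 < 0.7 is false → out
[2] lift (4,6): star map gives 0.2918; window check -0.5 ≤ 0.2918 < 0.7 is true → IN Λ
[3] lift (-10,3): star map gives -11.8541; window check -0.5 ≤ -11.8541 < 0.7 is false → out
[4] lift (10,16): star map gives 0.1115; window check -0.5 ≤ 0.1115 < 0.7 is true → IN Λ
[5] lift (-13,-23): star map gives 1.2148; window check -0.5 ≤ 1.2148 < 0.7 is false → out
[6] lift (-15,-23): star map gives -0.7852; window check -0.5 ≤ -0.7852 < 0.7 is false → out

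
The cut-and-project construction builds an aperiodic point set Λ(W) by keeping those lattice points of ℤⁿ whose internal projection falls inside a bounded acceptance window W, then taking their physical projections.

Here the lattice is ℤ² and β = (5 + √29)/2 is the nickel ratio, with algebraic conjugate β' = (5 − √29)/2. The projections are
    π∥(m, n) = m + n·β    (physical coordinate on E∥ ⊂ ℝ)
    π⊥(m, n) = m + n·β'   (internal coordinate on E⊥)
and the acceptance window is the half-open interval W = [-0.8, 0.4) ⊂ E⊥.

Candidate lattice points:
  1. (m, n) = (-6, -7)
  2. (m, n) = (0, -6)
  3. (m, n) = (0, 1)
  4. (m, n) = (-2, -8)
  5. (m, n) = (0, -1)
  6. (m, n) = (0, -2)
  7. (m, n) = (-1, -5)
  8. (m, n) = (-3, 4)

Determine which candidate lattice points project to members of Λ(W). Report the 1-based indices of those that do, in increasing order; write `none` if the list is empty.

3, 4, 5, 6, 7

Compute β' = (5−√29)/2 = -0.1926, so π⊥(m,n) = m -0.1926·n.
[1] lift (-6,-7): star map gives -4.6519; window check -0.8 ≤ -4.6519 < 0.4 is false → out
[2] lift (0,-6): star map gives 1.1555; window check -0.8 ≤ 1.1555 < 0.4 is false → out
[3] lift (0,1): star map gives -0.1926; window check -0.8 ≤ -0.1926 < 0.4 is true → IN Λ
[4] lift (-2,-8): star map gives -0.4593; window check -0.8 ≤ -0.4593 < 0.4 is true → IN Λ
[5] lift (0,-1): star map gives 0.1926; window check -0.8 ≤ 0.1926 < 0.4 is true → IN Λ
[6] lift (0,-2): star map gives 0.3852; window check -0.8 ≤ 0.3852 < 0.4 is true → IN Λ
[7] lift (-1,-5): star map gives -0.0371; window check -0.8 ≤ -0.0371 < 0.4 is true → IN Λ
[8] lift (-3,4): star map gives -3.7703; window check -0.8 ≤ -3.7703 < 0.4 is false → out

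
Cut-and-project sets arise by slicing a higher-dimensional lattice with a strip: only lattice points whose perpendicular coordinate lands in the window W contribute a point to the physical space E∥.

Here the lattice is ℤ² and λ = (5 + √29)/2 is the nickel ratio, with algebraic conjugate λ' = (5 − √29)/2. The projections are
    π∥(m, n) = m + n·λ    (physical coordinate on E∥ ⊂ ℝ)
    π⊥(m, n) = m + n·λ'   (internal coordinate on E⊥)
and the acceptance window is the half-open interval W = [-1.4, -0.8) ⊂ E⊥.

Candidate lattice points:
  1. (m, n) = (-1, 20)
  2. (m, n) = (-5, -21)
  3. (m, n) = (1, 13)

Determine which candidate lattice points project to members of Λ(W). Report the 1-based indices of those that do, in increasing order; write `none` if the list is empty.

2

Numerically λ ≈ 5.1926 and λ' = −1/λ ≈ -0.1926.
candidate 1: (m,n)=(-1,20) → π∥ = -1+20·λ ≈ 102.8516, π⊥ = -1+20·λ' ≈ -4.8516 ∉ [-1.4, -0.8) ⇒ out
candidate 2: (m,n)=(-5,-21) → π∥ = -5-21·λ ≈ -114.0442, π⊥ = -5-21·λ' ≈ -0.9558 ∈ [-1.4, -0.8) ⇒ IN Λ
candidate 3: (m,n)=(1,13) → π∥ = 1+13·λ ≈ 68.5036, π⊥ = 1+13·λ' ≈ -1.5036 ∉ [-1.4, -0.8) ⇒ out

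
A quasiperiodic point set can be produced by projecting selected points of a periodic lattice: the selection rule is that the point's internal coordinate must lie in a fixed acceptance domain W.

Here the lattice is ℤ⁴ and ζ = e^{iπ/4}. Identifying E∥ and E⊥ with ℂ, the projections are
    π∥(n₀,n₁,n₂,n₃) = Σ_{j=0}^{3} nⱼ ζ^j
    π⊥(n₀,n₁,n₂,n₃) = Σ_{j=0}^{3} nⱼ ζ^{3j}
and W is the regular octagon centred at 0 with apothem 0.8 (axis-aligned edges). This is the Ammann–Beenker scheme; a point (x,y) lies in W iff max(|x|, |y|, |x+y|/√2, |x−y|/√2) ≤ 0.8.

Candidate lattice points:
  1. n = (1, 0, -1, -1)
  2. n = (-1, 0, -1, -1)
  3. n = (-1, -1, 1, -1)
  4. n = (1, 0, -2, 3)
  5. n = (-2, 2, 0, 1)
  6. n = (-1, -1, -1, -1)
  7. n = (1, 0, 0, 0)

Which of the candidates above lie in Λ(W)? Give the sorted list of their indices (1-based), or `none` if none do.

1

With ζ = e^{iπ/4} the internal vectors are ζ^0,ζ^3,ζ^6,ζ^9.
#1 (1, 0, -1, -1): internal (0.29289, 0.29289); octagon support 0.41421 vs apothem 0.8 → ∈ W
#2 (-1, 0, -1, -1): internal (-1.70711, 0.29289); octagon support 1.70711 vs apothem 0.8 → ∉ W
#3 (-1, -1, 1, -1): internal (-1.00000, -2.41421); octagon support 2.41421 vs apothem 0.8 → ∉ W
#4 (1, 0, -2, 3): internal (3.12132, 4.12132); octagon support 5.12132 vs apothem 0.8 → ∉ W
#5 (-2, 2, 0, 1): internal (-2.70711, 2.12132); octagon support 3.41421 vs apothem 0.8 → ∉ W
#6 (-1, -1, -1, -1): internal (-1.00000, -0.41421); octagon support 1.00000 vs apothem 0.8 → ∉ W
#7 (1, 0, 0, 0): internal (1.00000, 0.00000); octagon support 1.00000 vs apothem 0.8 → ∉ W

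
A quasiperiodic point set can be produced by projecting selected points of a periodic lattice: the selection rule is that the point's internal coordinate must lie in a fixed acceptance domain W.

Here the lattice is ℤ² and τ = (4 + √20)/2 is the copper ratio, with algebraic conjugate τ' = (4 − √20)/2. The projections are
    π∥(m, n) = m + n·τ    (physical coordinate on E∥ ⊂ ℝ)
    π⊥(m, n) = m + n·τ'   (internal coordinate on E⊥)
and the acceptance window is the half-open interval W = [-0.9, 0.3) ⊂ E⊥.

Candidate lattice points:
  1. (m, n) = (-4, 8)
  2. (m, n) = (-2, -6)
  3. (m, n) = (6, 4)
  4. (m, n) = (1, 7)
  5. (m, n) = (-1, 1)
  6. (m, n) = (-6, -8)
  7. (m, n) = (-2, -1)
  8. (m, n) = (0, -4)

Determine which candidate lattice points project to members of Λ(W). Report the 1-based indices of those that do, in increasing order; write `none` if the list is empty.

Numerically τ ≈ 4.236068 and τ' = −1/τ ≈ -0.236068.
#1 (-4,8): internal coord -4 + (8)·τ' = -5.888544; -5.888544 ∉ [-0.9, 0.3) → out
#2 (-2,-6): internal coord -2 + (-6)·τ' = -0.583592; -0.583592 ∈ [-0.9, 0.3) → IN Λ
#3 (6,4): internal coord 6 + (4)·τ' = +5.055728; +5.055728 ∉ [-0.9, 0.3) → out
#4 (1,7): internal coord 1 + (7)·τ' = -0.652476; -0.652476 ∈ [-0.9, 0.3) → IN Λ
#5 (-1,1): internal coord -1 + (1)·τ' = -1.236068; -1.236068 ∉ [-0.9, 0.3) → out
#6 (-6,-8): internal coord -6 + (-8)·τ' = -4.111456; -4.111456 ∉ [-0.9, 0.3) → out
#7 (-2,-1): internal coord -2 + (-1)·τ' = -1.763932; -1.763932 ∉ [-0.9, 0.3) → out
#8 (0,-4): internal coord 0 + (-4)·τ' = +0.944272; +0.944272 ∉ [-0.9, 0.3) → out

2, 4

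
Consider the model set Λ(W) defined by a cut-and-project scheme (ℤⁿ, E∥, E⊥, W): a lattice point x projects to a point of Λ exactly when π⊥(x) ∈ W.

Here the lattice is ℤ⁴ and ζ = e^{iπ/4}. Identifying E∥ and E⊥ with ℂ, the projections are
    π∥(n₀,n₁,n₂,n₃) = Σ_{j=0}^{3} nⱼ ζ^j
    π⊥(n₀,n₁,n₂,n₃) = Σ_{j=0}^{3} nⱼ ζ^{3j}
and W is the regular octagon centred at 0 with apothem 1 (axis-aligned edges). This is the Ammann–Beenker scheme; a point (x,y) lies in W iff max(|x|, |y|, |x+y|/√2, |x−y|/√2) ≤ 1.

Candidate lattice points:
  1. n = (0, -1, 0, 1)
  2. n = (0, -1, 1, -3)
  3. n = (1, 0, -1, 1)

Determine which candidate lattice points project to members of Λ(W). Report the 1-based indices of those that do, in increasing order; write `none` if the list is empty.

With ζ = e^{iπ/4} the internal vectors are ζ^0,ζ^3,ζ^6,ζ^9.
candidate 1: n = (0, -1, 0, 1) → π⊥ ≈ (+1.41421, +0.00000); max(|x|,|y|,|x±y|/√2) = 1.41421 > 1 ⇒ ∉ W
candidate 2: n = (0, -1, 1, -3) → π⊥ ≈ (-1.41421, -3.82843); max(|x|,|y|,|x±y|/√2) = 3.82843 > 1 ⇒ ∉ W
candidate 3: n = (1, 0, -1, 1) → π⊥ ≈ (+1.70711, +1.70711); max(|x|,|y|,|x±y|/√2) = 2.41421 > 1 ⇒ ∉ W

none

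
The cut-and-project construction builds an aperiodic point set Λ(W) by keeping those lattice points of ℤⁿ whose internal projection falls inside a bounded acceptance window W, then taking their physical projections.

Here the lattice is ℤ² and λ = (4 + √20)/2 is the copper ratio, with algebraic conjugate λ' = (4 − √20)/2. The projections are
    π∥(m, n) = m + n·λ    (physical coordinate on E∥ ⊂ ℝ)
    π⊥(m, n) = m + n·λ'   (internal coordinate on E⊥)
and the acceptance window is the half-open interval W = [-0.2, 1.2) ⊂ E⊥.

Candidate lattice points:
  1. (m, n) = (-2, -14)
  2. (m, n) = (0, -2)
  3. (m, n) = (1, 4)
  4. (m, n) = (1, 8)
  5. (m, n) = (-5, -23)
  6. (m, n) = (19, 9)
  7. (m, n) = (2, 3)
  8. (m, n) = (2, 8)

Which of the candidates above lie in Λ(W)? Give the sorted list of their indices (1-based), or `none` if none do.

2, 3, 5, 8

λ' = (4−√20)/2 ≈ -0.23607.
candidate 1: (m,n)=(-2,-14) → π∥ = -2-14·λ ≈ -61.30495, π⊥ = -2-14·λ' ≈ 1.30495 ∉ [-0.2, 1.2) ⇒ out
candidate 2: (m,n)=(0,-2) → π∥ = 0-2·λ ≈ -8.47214, π⊥ = 0-2·λ' ≈ 0.47214 ∈ [-0.2, 1.2) ⇒ IN Λ
candidate 3: (m,n)=(1,4) → π∥ = 1+4·λ ≈ 17.94427, π⊥ = 1+4·λ' ≈ 0.05573 ∈ [-0.2, 1.2) ⇒ IN Λ
candidate 4: (m,n)=(1,8) → π∥ = 1+8·λ ≈ 34.88854, π⊥ = 1+8·λ' ≈ -0.88854 ∉ [-0.2, 1.2) ⇒ out
candidate 5: (m,n)=(-5,-23) → π∥ = -5-23·λ ≈ -102.42956, π⊥ = -5-23·λ' ≈ 0.42956 ∈ [-0.2, 1.2) ⇒ IN Λ
candidate 6: (m,n)=(19,9) → π∥ = 19+9·λ ≈ 57.12461, π⊥ = 19+9·λ' ≈ 16.87539 ∉ [-0.2, 1.2) ⇒ out
candidate 7: (m,n)=(2,3) → π∥ = 2+3·λ ≈ 14.70820, π⊥ = 2+3·λ' ≈ 1.29180 ∉ [-0.2, 1.2) ⇒ out
candidate 8: (m,n)=(2,8) → π∥ = 2+8·λ ≈ 35.88854, π⊥ = 2+8·λ' ≈ 0.11146 ∈ [-0.2, 1.2) ⇒ IN Λ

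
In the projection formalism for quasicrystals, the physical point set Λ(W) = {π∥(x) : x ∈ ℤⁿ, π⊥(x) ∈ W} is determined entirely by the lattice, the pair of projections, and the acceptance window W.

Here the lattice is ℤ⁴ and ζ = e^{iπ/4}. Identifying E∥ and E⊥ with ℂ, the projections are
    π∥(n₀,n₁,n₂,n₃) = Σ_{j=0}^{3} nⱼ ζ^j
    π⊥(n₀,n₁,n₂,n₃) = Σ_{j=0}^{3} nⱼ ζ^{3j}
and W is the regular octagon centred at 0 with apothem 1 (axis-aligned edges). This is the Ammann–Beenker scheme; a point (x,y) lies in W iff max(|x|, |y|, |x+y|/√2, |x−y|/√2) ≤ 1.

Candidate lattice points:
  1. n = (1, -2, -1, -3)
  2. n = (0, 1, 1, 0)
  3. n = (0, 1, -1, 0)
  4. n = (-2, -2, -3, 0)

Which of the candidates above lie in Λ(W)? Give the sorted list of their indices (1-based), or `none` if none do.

Internal map: ζ^{3j} for j=0..3 gives (1,0), (−√2/2,√2/2), (0,−1), (√2/2,√2/2).
#1 (1, -2, -1, -3): internal (0.29289, -2.53553); octagon support 2.53553 vs apothem 1 → ∉ W
#2 (0, 1, 1, 0): internal (-0.70711, -0.29289); octagon support 0.70711 vs apothem 1 → ∈ W
#3 (0, 1, -1, 0): internal (-0.70711, 1.70711); octagon support 1.70711 vs apothem 1 → ∉ W
#4 (-2, -2, -3, 0): internal (-0.58579, 1.58579); octagon support 1.58579 vs apothem 1 → ∉ W

2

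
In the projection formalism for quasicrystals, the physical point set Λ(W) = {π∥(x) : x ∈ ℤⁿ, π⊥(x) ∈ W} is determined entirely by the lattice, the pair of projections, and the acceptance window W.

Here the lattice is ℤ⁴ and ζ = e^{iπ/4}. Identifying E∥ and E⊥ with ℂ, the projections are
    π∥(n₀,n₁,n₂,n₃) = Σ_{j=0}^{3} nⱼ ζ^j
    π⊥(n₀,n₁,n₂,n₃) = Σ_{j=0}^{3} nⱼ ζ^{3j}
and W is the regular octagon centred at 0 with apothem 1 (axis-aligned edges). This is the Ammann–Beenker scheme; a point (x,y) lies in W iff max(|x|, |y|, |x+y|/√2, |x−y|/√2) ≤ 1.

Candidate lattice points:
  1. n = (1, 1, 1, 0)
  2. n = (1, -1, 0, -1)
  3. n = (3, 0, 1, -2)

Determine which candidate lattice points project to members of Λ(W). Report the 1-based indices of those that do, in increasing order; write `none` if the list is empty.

With ζ = e^{iπ/4} the internal vectors are ζ^0,ζ^3,ζ^6,ζ^9.
#1 (1, 1, 1, 0): internal (0.2929, -0.2929); octagon support 0.4142 vs apothem 1 → ∈ W
#2 (1, -1, 0, -1): internal (1.0000, -1.4142); octagon support 1.7071 vs apothem 1 → ∉ W
#3 (3, 0, 1, -2): internal (1.5858, -2.4142); octagon support 2.8284 vs apothem 1 → ∉ W

1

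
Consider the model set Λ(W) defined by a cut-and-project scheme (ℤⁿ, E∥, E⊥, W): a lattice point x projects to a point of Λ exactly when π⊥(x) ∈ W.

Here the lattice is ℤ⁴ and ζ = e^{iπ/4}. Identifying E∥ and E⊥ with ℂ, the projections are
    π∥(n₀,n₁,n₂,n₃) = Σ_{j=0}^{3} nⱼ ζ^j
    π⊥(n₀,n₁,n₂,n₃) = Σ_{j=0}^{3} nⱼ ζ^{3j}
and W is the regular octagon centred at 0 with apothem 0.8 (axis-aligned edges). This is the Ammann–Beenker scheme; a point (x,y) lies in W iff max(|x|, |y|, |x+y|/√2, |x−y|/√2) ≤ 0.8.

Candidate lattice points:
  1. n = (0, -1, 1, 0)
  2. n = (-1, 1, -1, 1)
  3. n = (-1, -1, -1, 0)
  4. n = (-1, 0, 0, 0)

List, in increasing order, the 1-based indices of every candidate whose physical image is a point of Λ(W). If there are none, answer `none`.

3

With ζ = e^{iπ/4} the internal vectors are ζ^0,ζ^3,ζ^6,ζ^9.
candidate 1: n = (0, -1, 1, 0) → π⊥ ≈ (+0.707107, -1.707107); max(|x|,|y|,|x±y|/√2) = 1.707107 > 0.8 ⇒ ∉ W
candidate 2: n = (-1, 1, -1, 1) → π⊥ ≈ (-1.000000, +2.414214); max(|x|,|y|,|x±y|/√2) = 2.414214 > 0.8 ⇒ ∉ W
candidate 3: n = (-1, -1, -1, 0) → π⊥ ≈ (-0.292893, +0.292893); max(|x|,|y|,|x±y|/√2) = 0.414214 ≤ 0.8 ⇒ ∈ W
candidate 4: n = (-1, 0, 0, 0) → π⊥ ≈ (-1.000000, +0.000000); max(|x|,|y|,|x±y|/√2) = 1.000000 > 0.8 ⇒ ∉ W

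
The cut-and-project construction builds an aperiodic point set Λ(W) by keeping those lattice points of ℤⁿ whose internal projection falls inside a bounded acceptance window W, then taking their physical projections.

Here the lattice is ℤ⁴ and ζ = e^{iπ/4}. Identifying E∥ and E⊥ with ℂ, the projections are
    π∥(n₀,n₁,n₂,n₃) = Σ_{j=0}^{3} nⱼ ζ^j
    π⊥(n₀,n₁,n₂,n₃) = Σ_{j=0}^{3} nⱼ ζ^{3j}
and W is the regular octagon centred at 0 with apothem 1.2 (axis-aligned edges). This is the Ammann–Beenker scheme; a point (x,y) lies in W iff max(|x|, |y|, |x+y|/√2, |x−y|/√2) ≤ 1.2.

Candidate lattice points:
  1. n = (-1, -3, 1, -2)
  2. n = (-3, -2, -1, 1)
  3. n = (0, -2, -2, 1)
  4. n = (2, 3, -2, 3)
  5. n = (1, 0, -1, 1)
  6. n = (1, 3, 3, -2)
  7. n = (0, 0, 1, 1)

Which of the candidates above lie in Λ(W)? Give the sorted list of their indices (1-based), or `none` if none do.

2, 7

Internal map: ζ^{3j} for j=0..3 gives (1,0), (−√2/2,√2/2), (0,−1), (√2/2,√2/2).
candidate 1: n = (-1, -3, 1, -2) → π⊥ ≈ (-0.292893, -4.535534); max(|x|,|y|,|x±y|/√2) = 4.535534 > 1.2 ⇒ ∉ W
candidate 2: n = (-3, -2, -1, 1) → π⊥ ≈ (-0.878680, +0.292893); max(|x|,|y|,|x±y|/√2) = 0.878680 ≤ 1.2 ⇒ ∈ W
candidate 3: n = (0, -2, -2, 1) → π⊥ ≈ (+2.121320, +1.292893); max(|x|,|y|,|x±y|/√2) = 2.414214 > 1.2 ⇒ ∉ W
candidate 4: n = (2, 3, -2, 3) → π⊥ ≈ (+2.000000, +6.242641); max(|x|,|y|,|x±y|/√2) = 6.242641 > 1.2 ⇒ ∉ W
candidate 5: n = (1, 0, -1, 1) → π⊥ ≈ (+1.707107, +1.707107); max(|x|,|y|,|x±y|/√2) = 2.414214 > 1.2 ⇒ ∉ W
candidate 6: n = (1, 3, 3, -2) → π⊥ ≈ (-2.535534, -2.292893); max(|x|,|y|,|x±y|/√2) = 3.414214 > 1.2 ⇒ ∉ W
candidate 7: n = (0, 0, 1, 1) → π⊥ ≈ (+0.707107, -0.292893); max(|x|,|y|,|x±y|/√2) = 0.707107 ≤ 1.2 ⇒ ∈ W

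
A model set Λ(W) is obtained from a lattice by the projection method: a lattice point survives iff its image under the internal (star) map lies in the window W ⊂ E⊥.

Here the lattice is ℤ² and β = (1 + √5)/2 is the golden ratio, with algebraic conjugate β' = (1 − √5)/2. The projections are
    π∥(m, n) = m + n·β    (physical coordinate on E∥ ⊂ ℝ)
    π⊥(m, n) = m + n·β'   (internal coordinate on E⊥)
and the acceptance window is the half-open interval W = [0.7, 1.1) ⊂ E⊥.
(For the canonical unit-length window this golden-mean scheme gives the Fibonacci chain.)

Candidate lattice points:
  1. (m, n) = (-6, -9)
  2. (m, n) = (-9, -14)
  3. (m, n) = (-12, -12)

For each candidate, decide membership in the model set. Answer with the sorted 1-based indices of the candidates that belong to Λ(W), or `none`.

none

Compute β' = (1−√5)/2 = -0.6180, so π⊥(m,n) = m -0.6180·n.
#1 (-6,-9): internal coord -6 + (-9)·β' = -0.4377; -0.4377 ∉ [0.7, 1.1) → out
#2 (-9,-14): internal coord -9 + (-14)·β' = -0.3475; -0.3475 ∉ [0.7, 1.1) → out
#3 (-12,-12): internal coord -12 + (-12)·β' = -4.5836; -4.5836 ∉ [0.7, 1.1) → out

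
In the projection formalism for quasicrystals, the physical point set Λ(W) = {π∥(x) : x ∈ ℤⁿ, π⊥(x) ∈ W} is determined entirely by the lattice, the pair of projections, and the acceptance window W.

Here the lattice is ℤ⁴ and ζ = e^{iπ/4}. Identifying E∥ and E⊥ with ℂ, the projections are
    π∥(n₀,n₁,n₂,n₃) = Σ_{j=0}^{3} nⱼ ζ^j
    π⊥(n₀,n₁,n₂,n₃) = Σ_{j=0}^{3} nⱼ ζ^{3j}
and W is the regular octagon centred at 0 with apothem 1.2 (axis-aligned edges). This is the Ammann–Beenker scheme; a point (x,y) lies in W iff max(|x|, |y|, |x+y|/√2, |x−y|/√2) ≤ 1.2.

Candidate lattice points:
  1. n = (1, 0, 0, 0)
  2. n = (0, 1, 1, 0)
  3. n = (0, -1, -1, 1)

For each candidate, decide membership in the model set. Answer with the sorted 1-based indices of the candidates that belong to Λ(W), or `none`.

1, 2

With ζ = e^{iπ/4} the internal vectors are ζ^0,ζ^3,ζ^6,ζ^9.
candidate 1: n = (1, 0, 0, 0) → π⊥ ≈ (+1.00000, +0.00000); max(|x|,|y|,|x±y|/√2) = 1.00000 ≤ 1.2 ⇒ ∈ W
candidate 2: n = (0, 1, 1, 0) → π⊥ ≈ (-0.70711, -0.29289); max(|x|,|y|,|x±y|/√2) = 0.70711 ≤ 1.2 ⇒ ∈ W
candidate 3: n = (0, -1, -1, 1) → π⊥ ≈ (+1.41421, +1.00000); max(|x|,|y|,|x±y|/√2) = 1.70711 > 1.2 ⇒ ∉ W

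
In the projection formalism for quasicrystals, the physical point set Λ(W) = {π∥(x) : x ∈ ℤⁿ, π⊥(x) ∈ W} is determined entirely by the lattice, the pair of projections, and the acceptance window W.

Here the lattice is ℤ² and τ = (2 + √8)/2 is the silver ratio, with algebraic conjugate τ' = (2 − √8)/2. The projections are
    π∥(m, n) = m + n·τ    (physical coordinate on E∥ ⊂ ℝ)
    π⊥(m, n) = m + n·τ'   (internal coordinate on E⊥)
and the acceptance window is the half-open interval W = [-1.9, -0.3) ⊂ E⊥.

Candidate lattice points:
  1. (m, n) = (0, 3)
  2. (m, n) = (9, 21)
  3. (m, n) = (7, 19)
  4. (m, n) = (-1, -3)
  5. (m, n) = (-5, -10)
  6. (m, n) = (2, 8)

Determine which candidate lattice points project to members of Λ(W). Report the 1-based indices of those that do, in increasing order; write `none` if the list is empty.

τ' = (2−√8)/2 ≈ -0.4142.
[1] lift (0,3): star map gives -1.2426; window check -1.9 ≤ -1.2426 < -0.3 is true → IN Λ
[2] lift (9,21): star map gives 0.3015; window check -1.9 ≤ 0.3015 < -0.3 is false → out
[3] lift (7,19): star map gives -0.8701; window check -1.9 ≤ -0.8701 < -0.3 is true → IN Λ
[4] lift (-1,-3): star map gives 0.2426; window check -1.9 ≤ 0.2426 < -0.3 is false → out
[5] lift (-5,-10): star map gives -0.8579; window check -1.9 ≤ -0.8579 < -0.3 is true → IN Λ
[6] lift (2,8): star map gives -1.3137; window check -1.9 ≤ -1.3137 < -0.3 is true → IN Λ

1, 3, 5, 6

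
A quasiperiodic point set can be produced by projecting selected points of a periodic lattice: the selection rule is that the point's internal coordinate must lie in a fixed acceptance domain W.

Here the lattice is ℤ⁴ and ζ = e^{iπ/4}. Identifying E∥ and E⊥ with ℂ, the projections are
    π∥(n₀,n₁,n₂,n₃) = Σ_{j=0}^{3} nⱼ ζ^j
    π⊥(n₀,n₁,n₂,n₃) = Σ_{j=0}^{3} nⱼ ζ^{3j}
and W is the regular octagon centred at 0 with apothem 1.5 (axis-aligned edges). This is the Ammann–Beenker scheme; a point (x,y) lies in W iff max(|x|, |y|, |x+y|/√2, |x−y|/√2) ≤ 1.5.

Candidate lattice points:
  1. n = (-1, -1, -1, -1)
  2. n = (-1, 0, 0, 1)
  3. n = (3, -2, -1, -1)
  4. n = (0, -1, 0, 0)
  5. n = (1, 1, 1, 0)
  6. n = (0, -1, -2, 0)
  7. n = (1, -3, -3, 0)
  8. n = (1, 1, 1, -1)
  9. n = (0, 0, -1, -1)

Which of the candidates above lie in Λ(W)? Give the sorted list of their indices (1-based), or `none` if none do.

With ζ = e^{iπ/4} the internal vectors are ζ^0,ζ^3,ζ^6,ζ^9.
candidate 1: n = (-1, -1, -1, -1) → π⊥ ≈ (-1.00000, -0.41421); max(|x|,|y|,|x±y|/√2) = 1.00000 ≤ 1.5 ⇒ ∈ W
candidate 2: n = (-1, 0, 0, 1) → π⊥ ≈ (-0.29289, +0.70711); max(|x|,|y|,|x±y|/√2) = 0.70711 ≤ 1.5 ⇒ ∈ W
candidate 3: n = (3, -2, -1, -1) → π⊥ ≈ (+3.70711, -1.12132); max(|x|,|y|,|x±y|/√2) = 3.70711 > 1.5 ⇒ ∉ W
candidate 4: n = (0, -1, 0, 0) → π⊥ ≈ (+0.70711, -0.70711); max(|x|,|y|,|x±y|/√2) = 1.00000 ≤ 1.5 ⇒ ∈ W
candidate 5: n = (1, 1, 1, 0) → π⊥ ≈ (+0.29289, -0.29289); max(|x|,|y|,|x±y|/√2) = 0.41421 ≤ 1.5 ⇒ ∈ W
candidate 6: n = (0, -1, -2, 0) → π⊥ ≈ (+0.70711, +1.29289); max(|x|,|y|,|x±y|/√2) = 1.41421 ≤ 1.5 ⇒ ∈ W
candidate 7: n = (1, -3, -3, 0) → π⊥ ≈ (+3.12132, +0.87868); max(|x|,|y|,|x±y|/√2) = 3.12132 > 1.5 ⇒ ∉ W
candidate 8: n = (1, 1, 1, -1) → π⊥ ≈ (-0.41421, -1.00000); max(|x|,|y|,|x±y|/√2) = 1.00000 ≤ 1.5 ⇒ ∈ W
candidate 9: n = (0, 0, -1, -1) → π⊥ ≈ (-0.70711, +0.29289); max(|x|,|y|,|x±y|/√2) = 0.70711 ≤ 1.5 ⇒ ∈ W

1, 2, 4, 5, 6, 8, 9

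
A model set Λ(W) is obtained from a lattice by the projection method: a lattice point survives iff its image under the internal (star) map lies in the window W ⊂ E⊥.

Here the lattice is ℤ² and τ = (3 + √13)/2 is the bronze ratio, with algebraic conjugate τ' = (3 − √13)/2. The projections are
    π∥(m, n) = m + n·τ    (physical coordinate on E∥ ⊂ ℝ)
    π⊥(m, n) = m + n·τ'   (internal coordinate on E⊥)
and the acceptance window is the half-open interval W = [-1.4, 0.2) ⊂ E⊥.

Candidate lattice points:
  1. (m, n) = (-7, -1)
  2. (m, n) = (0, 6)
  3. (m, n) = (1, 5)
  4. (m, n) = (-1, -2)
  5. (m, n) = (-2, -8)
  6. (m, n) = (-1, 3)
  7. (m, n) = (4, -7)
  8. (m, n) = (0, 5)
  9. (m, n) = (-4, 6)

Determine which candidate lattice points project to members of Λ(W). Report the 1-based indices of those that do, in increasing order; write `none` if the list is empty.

3, 4

Compute τ' = (3−√13)/2 = -0.30278, so π⊥(m,n) = m -0.30278·n.
candidate 1: (m,n)=(-7,-1) → π∥ = -7-1·τ ≈ -10.30278, π⊥ = -7-1·τ' ≈ -6.69722 ∉ [-1.4, 0.2) ⇒ out
candidate 2: (m,n)=(0,6) → π∥ = 0+6·τ ≈ 19.81665, π⊥ = 0+6·τ' ≈ -1.81665 ∉ [-1.4, 0.2) ⇒ out
candidate 3: (m,n)=(1,5) → π∥ = 1+5·τ ≈ 17.51388, π⊥ = 1+5·τ' ≈ -0.51388 ∈ [-1.4, 0.2) ⇒ IN Λ
candidate 4: (m,n)=(-1,-2) → π∥ = -1-2·τ ≈ -7.60555, π⊥ = -1-2·τ' ≈ -0.39445 ∈ [-1.4, 0.2) ⇒ IN Λ
candidate 5: (m,n)=(-2,-8) → π∥ = -2-8·τ ≈ -28.42221, π⊥ = -2-8·τ' ≈ 0.42221 ∉ [-1.4, 0.2) ⇒ out
candidate 6: (m,n)=(-1,3) → π∥ = -1+3·τ ≈ 8.90833, π⊥ = -1+3·τ' ≈ -1.90833 ∉ [-1.4, 0.2) ⇒ out
candidate 7: (m,n)=(4,-7) → π∥ = 4-7·τ ≈ -19.11943, π⊥ = 4-7·τ' ≈ 6.11943 ∉ [-1.4, 0.2) ⇒ out
candidate 8: (m,n)=(0,5) → π∥ = 0+5·τ ≈ 16.51388, π⊥ = 0+5·τ' ≈ -1.51388 ∉ [-1.4, 0.2) ⇒ out
candidate 9: (m,n)=(-4,6) → π∥ = -4+6·τ ≈ 15.81665, π⊥ = -4+6·τ' ≈ -5.81665 ∉ [-1.4, 0.2) ⇒ out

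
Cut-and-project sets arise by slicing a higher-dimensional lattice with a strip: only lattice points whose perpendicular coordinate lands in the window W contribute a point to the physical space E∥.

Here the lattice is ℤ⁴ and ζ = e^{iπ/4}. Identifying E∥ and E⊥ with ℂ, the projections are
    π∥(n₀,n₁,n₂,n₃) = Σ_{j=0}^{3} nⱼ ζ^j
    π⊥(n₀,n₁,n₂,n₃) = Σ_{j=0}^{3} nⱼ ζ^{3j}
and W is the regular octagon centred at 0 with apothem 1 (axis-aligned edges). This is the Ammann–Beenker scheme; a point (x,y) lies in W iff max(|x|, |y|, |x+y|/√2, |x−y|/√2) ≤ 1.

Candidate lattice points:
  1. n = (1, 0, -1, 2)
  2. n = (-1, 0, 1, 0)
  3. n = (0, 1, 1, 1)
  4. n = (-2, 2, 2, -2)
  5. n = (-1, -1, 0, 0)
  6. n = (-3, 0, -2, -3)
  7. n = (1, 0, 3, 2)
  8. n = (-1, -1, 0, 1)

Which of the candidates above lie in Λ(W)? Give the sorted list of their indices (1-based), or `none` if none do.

3, 5, 8

With ζ = e^{iπ/4} the internal vectors are ζ^0,ζ^3,ζ^6,ζ^9.
candidate 1: n = (1, 0, -1, 2) → π⊥ ≈ (+2.414214, +2.414214); max(|x|,|y|,|x±y|/√2) = 3.414214 > 1 ⇒ ∉ W
candidate 2: n = (-1, 0, 1, 0) → π⊥ ≈ (-1.000000, -1.000000); max(|x|,|y|,|x±y|/√2) = 1.414214 > 1 ⇒ ∉ W
candidate 3: n = (0, 1, 1, 1) → π⊥ ≈ (+0.000000, +0.414214); max(|x|,|y|,|x±y|/√2) = 0.414214 ≤ 1 ⇒ ∈ W
candidate 4: n = (-2, 2, 2, -2) → π⊥ ≈ (-4.828427, -2.000000); max(|x|,|y|,|x±y|/√2) = 4.828427 > 1 ⇒ ∉ W
candidate 5: n = (-1, -1, 0, 0) → π⊥ ≈ (-0.292893, -0.707107); max(|x|,|y|,|x±y|/√2) = 0.707107 ≤ 1 ⇒ ∈ W
candidate 6: n = (-3, 0, -2, -3) → π⊥ ≈ (-5.121320, -0.121320); max(|x|,|y|,|x±y|/√2) = 5.121320 > 1 ⇒ ∉ W
candidate 7: n = (1, 0, 3, 2) → π⊥ ≈ (+2.414214, -1.585786); max(|x|,|y|,|x±y|/√2) = 2.828427 > 1 ⇒ ∉ W
candidate 8: n = (-1, -1, 0, 1) → π⊥ ≈ (+0.414214, +0.000000); max(|x|,|y|,|x±y|/√2) = 0.414214 ≤ 1 ⇒ ∈ W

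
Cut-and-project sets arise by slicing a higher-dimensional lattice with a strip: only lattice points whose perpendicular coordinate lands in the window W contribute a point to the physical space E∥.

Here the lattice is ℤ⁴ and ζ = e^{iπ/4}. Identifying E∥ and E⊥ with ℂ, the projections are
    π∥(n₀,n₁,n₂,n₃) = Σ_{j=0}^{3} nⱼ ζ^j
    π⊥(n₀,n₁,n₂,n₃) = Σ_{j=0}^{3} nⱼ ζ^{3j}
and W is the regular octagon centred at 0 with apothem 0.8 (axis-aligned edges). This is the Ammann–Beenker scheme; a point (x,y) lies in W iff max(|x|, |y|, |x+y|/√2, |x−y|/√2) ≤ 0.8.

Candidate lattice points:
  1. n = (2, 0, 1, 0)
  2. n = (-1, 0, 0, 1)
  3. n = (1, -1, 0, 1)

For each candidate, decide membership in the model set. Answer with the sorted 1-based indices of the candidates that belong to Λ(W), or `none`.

2

With ζ = e^{iπ/4} the internal vectors are ζ^0,ζ^3,ζ^6,ζ^9.
#1 (2, 0, 1, 0): internal (2.00000, -1.00000); octagon support 2.12132 vs apothem 0.8 → ∉ W
#2 (-1, 0, 0, 1): internal (-0.29289, 0.70711); octagon support 0.70711 vs apothem 0.8 → ∈ W
#3 (1, -1, 0, 1): internal (2.41421, 0.00000); octagon support 2.41421 vs apothem 0.8 → ∉ W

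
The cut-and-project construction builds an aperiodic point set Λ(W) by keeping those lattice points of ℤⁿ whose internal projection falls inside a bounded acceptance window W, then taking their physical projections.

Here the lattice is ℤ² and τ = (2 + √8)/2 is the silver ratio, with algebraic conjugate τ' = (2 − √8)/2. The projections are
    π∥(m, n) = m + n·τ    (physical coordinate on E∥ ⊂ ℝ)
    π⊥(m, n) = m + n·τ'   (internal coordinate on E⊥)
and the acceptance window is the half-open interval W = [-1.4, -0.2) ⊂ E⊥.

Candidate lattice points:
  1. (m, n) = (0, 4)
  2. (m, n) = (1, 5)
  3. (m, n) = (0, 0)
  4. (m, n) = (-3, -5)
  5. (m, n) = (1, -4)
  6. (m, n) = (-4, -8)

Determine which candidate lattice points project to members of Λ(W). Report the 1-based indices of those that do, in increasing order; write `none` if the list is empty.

2, 4, 6

τ' = (2−√8)/2 ≈ -0.414214.
[1] lift (0,4): star map gives -1.656854; window check -1.4 ≤ -1.656854 < -0.2 is false → out
[2] lift (1,5): star map gives -1.071068; window check -1.4 ≤ -1.071068 < -0.2 is true → IN Λ
[3] lift (0,0): star map gives 0.000000; window check -1.4 ≤ 0.000000 < -0.2 is false → out
[4] lift (-3,-5): star map gives -0.928932; window check -1.4 ≤ -0.928932 < -0.2 is true → IN Λ
[5] lift (1,-4): star map gives 2.656854; window check -1.4 ≤ 2.656854 < -0.2 is false → out
[6] lift (-4,-8): star map gives -0.686292; window check -1.4 ≤ -0.686292 < -0.2 is true → IN Λ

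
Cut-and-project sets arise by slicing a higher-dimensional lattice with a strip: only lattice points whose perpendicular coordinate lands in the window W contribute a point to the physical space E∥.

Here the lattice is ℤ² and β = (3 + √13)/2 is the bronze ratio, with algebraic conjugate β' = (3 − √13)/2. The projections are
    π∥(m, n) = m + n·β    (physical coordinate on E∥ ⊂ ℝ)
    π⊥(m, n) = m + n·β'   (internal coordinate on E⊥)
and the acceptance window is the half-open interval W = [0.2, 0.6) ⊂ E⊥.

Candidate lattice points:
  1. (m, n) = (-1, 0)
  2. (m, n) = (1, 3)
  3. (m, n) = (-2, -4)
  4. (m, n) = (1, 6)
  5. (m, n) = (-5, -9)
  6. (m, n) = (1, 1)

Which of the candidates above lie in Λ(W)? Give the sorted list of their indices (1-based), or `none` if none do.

none

Compute β' = (3−√13)/2 = -0.302776, so π⊥(m,n) = m -0.302776·n.
#1 (-1,0): internal coord -1 + (0)·β' = -1.000000; -1.000000 ∉ [0.2, 0.6) → out
#2 (1,3): internal coord 1 + (3)·β' = +0.091673; +0.091673 ∉ [0.2, 0.6) → out
#3 (-2,-4): internal coord -2 + (-4)·β' = -0.788897; -0.788897 ∉ [0.2, 0.6) → out
#4 (1,6): internal coord 1 + (6)·β' = -0.816654; -0.816654 ∉ [0.2, 0.6) → out
#5 (-5,-9): internal coord -5 + (-9)·β' = -2.275019; -2.275019 ∉ [0.2, 0.6) → out
#6 (1,1): internal coord 1 + (1)·β' = +0.697224; +0.697224 ∉ [0.2, 0.6) → out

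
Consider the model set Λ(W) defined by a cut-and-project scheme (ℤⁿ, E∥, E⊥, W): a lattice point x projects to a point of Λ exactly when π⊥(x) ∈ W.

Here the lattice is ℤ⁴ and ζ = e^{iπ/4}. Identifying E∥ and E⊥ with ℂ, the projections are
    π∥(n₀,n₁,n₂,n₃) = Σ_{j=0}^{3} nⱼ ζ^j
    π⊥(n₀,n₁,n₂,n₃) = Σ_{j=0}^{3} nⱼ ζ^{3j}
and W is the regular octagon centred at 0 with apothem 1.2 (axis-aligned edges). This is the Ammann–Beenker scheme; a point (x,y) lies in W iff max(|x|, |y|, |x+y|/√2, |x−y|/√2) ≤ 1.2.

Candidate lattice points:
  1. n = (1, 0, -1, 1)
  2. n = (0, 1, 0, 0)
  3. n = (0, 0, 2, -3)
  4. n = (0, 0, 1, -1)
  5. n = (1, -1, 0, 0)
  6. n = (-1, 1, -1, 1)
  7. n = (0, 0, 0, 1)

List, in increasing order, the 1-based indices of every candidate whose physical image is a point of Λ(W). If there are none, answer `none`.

2, 7

π⊥(n) = n₀ + n₁ζ³ + n₂ζ⁶ + n₃ζ⁹ where ζ = e^{iπ/4}.
candidate 1: n = (1, 0, -1, 1) → π⊥ ≈ (+1.7071, +1.7071); max(|x|,|y|,|x±y|/√2) = 2.4142 > 1.2 ⇒ ∉ W
candidate 2: n = (0, 1, 0, 0) → π⊥ ≈ (-0.7071, +0.7071); max(|x|,|y|,|x±y|/√2) = 1.0000 ≤ 1.2 ⇒ ∈ W
candidate 3: n = (0, 0, 2, -3) → π⊥ ≈ (-2.1213, -4.1213); max(|x|,|y|,|x±y|/√2) = 4.4142 > 1.2 ⇒ ∉ W
candidate 4: n = (0, 0, 1, -1) → π⊥ ≈ (-0.7071, -1.7071); max(|x|,|y|,|x±y|/√2) = 1.7071 > 1.2 ⇒ ∉ W
candidate 5: n = (1, -1, 0, 0) → π⊥ ≈ (+1.7071, -0.7071); max(|x|,|y|,|x±y|/√2) = 1.7071 > 1.2 ⇒ ∉ W
candidate 6: n = (-1, 1, -1, 1) → π⊥ ≈ (-1.0000, +2.4142); max(|x|,|y|,|x±y|/√2) = 2.4142 > 1.2 ⇒ ∉ W
candidate 7: n = (0, 0, 0, 1) → π⊥ ≈ (+0.7071, +0.7071); max(|x|,|y|,|x±y|/√2) = 1.0000 ≤ 1.2 ⇒ ∈ W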